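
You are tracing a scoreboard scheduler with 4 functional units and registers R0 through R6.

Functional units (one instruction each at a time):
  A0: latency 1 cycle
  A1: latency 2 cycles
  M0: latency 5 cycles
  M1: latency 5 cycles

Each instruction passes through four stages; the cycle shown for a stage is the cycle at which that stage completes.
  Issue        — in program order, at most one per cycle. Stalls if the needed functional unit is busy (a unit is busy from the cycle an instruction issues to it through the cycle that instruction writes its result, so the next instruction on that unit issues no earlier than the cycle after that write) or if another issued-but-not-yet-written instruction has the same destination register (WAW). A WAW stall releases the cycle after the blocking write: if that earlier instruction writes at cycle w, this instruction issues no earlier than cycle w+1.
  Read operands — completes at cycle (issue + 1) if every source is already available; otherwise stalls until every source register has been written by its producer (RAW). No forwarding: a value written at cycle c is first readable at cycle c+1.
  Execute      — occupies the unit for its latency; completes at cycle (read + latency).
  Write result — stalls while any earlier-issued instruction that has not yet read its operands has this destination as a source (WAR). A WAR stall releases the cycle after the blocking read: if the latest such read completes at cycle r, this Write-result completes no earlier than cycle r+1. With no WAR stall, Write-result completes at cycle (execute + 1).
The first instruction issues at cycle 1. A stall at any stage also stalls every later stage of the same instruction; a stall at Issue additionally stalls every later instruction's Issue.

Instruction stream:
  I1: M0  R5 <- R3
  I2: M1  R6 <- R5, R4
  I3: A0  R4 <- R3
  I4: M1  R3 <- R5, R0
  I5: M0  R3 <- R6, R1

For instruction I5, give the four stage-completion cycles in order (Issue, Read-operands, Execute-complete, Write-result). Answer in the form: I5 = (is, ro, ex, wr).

I5 = (24, 25, 30, 31)

c1: I1 dispatched to M0
c2: I1 operands ready | I2 dispatched to M1
c3: I3 dispatched to A0
c4: I3 operands ready
c5: I3 complete
c7: I1 complete
c8: R5←I1
c9: I2 operands ready
c10: R4←I3
c14: I2 complete
c15: R6←I2
c16: I4 dispatched to M1
c17: I4 operands ready
c22: I4 complete
c23: R3←I4
c24: I5 dispatched to M0
c25: I5 operands ready
c30: I5 complete
c31: R3←I5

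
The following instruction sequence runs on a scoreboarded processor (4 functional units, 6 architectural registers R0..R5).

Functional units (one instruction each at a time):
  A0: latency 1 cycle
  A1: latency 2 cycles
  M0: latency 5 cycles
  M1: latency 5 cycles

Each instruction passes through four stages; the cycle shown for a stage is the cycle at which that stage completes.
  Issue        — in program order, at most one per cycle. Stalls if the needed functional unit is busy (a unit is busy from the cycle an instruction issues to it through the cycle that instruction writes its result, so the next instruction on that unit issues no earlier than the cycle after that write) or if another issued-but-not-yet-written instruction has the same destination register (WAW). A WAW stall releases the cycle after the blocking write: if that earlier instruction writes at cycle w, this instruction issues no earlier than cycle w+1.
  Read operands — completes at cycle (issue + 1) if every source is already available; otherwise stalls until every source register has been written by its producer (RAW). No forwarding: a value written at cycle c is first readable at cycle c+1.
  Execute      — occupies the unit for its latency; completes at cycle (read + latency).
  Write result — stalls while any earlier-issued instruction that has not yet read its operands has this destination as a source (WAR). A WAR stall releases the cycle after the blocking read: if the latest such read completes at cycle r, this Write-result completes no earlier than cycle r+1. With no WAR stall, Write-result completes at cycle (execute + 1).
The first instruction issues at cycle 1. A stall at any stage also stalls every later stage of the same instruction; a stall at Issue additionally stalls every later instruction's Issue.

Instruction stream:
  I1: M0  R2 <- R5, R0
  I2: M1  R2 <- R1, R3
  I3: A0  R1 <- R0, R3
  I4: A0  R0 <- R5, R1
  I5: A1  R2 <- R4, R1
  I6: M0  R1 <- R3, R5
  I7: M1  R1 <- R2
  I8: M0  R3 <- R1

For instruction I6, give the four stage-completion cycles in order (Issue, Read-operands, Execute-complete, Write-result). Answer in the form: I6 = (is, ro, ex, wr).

c1: I1 issues→M0
c2: I1 reads
c7: I1 exec-done
c8: I1 writes R2
c9: I2 issues→M1
c10: I2 reads, I3 issues→A0
c11: I3 reads
c12: I3 exec-done
c13: I3 writes R1
c14: I4 issues→A0
c15: I2 exec-done, I4 reads
c16: I2 writes R2, I4 exec-done
c17: I4 writes R0, I5 issues→A1
c18: I5 reads, I6 issues→M0
c19: I6 reads
c20: I5 exec-done
c21: I5 writes R2
c24: I6 exec-done
c25: I6 writes R1
c26: I7 issues→M1
c27: I7 reads, I8 issues→M0
c32: I7 exec-done
c33: I7 writes R1
c34: I8 reads
c39: I8 exec-done
c40: I8 writes R3

I6 = (18, 19, 24, 25)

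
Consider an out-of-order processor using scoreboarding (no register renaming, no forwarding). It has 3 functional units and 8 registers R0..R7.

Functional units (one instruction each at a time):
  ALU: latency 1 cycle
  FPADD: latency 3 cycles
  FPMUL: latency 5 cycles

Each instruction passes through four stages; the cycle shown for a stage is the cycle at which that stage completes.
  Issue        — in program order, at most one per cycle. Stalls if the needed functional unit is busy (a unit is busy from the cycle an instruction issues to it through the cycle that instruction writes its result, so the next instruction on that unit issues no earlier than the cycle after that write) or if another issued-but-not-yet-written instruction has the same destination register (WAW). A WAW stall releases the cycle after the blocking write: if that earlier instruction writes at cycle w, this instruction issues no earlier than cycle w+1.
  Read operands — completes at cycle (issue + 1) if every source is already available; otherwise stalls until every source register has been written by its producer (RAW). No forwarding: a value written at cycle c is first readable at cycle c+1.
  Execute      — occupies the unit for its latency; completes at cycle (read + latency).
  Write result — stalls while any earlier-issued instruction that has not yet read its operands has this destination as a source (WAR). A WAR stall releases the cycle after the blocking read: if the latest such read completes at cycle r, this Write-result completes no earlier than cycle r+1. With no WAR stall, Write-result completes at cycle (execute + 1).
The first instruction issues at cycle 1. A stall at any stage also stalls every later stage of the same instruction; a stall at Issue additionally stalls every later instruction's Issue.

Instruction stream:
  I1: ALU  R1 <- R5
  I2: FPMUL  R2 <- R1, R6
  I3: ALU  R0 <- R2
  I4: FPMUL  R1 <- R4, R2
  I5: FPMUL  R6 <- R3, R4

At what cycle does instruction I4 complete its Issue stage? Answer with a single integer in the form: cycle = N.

1) issue 1, read 2, done 3, write 4
2) issue 2, read 5, done 10, write 11  <RAW R1: wait I1 write@4>
3) issue 5, read 12, done 13, write 14  <struct: ALU busy until I1 writes@4 / RAW R2: wait I2 write@11>
4) issue 12, read 13, done 18, write 19  <struct: FPMUL busy until I2 writes@11>
5) issue 20, read 21, done 26, write 27  <struct: FPMUL busy until I4 writes@19>

cycle = 12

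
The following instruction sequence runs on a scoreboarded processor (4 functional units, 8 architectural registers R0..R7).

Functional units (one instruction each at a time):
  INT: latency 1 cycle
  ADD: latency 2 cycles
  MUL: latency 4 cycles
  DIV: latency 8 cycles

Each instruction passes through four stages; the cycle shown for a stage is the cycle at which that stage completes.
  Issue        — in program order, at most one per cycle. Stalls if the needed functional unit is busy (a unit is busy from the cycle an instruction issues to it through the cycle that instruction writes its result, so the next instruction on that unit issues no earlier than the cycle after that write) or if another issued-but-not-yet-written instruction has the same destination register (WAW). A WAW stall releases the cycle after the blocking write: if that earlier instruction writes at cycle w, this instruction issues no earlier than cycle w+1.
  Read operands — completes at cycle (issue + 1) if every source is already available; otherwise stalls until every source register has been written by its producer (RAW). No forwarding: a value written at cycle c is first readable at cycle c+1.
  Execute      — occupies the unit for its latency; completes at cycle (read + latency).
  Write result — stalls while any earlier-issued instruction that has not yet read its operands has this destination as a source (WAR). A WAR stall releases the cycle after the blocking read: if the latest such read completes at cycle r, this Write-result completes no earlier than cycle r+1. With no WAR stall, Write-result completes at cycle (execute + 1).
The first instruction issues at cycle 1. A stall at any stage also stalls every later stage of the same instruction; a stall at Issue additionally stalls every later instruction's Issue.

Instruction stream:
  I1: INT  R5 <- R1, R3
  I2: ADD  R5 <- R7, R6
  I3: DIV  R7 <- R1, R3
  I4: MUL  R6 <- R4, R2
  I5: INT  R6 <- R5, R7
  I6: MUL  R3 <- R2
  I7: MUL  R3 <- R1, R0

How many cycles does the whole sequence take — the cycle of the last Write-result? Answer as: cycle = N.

[I1] 1/2/3/4
[I2] 5/6/8/9  (WAW R5: wait I1 write@4)
[I3] 6/7/15/16
[I4] 7/8/12/13
[I5] 14/17/18/19  (WAW R6: wait I4 write@13; RAW R7: wait I3 write@16)
[I6] 15/16/20/21
[I7] 22/23/27/28  (struct: MUL busy until I6 writes@21)

cycle = 28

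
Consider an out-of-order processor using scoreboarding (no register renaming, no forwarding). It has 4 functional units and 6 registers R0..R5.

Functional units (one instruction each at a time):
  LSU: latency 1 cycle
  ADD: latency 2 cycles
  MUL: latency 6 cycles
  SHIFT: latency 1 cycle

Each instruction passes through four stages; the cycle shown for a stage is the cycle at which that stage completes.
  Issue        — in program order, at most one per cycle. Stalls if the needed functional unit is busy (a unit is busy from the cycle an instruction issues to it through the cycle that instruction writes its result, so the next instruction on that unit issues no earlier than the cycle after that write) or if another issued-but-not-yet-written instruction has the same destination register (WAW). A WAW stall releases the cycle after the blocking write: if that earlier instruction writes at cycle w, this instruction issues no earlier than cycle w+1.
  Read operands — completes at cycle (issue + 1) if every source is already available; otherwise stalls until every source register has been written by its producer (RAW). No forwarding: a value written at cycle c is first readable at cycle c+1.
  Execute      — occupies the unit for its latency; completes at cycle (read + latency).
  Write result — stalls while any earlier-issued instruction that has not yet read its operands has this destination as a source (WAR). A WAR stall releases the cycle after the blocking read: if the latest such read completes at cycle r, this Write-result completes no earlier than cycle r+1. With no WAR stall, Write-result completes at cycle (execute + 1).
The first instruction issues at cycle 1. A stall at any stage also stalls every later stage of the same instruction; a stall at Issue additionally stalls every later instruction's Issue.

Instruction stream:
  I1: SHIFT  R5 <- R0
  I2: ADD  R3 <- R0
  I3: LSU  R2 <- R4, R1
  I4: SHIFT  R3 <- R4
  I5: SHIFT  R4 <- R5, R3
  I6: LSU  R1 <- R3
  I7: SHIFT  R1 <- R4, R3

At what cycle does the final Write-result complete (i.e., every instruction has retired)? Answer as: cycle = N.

cycle = 19

cycle 1: I1 issues→SHIFT
cycle 2: I1 reads | I2 issues→ADD
cycle 3: I1 exec-done | I2 reads | I3 issues→LSU
cycle 4: I1 writes R5 | I3 reads
cycle 5: I2 exec-done | I3 exec-done
cycle 6: I2 writes R3 | I3 writes R2
cycle 7: I4 issues→SHIFT
cycle 8: I4 reads
cycle 9: I4 exec-done
cycle 10: I4 writes R3
cycle 11: I5 issues→SHIFT
cycle 12: I5 reads | I6 issues→LSU
cycle 13: I5 exec-done | I6 reads
cycle 14: I5 writes R4 | I6 exec-done
cycle 15: I6 writes R1
cycle 16: I7 issues→SHIFT
cycle 17: I7 reads
cycle 18: I7 exec-done
cycle 19: I7 writes R1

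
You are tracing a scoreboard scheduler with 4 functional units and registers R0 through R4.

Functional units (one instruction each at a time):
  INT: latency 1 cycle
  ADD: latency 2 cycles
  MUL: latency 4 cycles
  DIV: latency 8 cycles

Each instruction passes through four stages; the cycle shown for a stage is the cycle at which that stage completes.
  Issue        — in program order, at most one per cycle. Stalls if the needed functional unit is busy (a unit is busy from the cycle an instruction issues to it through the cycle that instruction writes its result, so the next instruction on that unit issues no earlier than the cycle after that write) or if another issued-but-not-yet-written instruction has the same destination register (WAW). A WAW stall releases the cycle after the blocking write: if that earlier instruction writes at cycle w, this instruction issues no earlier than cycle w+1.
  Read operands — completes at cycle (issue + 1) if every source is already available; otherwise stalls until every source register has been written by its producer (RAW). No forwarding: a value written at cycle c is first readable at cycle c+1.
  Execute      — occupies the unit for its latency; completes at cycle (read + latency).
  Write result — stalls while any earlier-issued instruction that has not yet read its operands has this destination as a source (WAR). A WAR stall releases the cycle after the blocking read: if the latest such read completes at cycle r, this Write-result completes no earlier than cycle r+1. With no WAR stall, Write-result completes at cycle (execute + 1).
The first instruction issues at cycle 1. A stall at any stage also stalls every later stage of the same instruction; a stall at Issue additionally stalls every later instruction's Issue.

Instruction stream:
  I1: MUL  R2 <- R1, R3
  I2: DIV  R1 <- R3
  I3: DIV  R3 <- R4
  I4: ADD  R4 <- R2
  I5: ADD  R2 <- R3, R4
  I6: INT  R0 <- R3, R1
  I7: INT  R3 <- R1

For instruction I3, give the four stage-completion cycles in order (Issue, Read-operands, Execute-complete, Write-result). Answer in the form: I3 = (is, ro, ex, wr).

I3 = (13, 14, 22, 23)

I1  is:1  ro:2  ex:6  wr:7
I2  is:2  ro:3  ex:11  wr:12
I3  is:13  ro:14  ex:22  wr:23  — struct: DIV busy until I2 writes@12
I4  is:14  ro:15  ex:17  wr:18
I5  is:19  ro:24  ex:26  wr:27  — struct: ADD busy until I4 writes@18, RAW R3: wait I3 write@23
I6  is:20  ro:24  ex:25  wr:26  — RAW R3: wait I3 write@23
I7  is:27  ro:28  ex:29  wr:30  — struct: INT busy until I6 writes@26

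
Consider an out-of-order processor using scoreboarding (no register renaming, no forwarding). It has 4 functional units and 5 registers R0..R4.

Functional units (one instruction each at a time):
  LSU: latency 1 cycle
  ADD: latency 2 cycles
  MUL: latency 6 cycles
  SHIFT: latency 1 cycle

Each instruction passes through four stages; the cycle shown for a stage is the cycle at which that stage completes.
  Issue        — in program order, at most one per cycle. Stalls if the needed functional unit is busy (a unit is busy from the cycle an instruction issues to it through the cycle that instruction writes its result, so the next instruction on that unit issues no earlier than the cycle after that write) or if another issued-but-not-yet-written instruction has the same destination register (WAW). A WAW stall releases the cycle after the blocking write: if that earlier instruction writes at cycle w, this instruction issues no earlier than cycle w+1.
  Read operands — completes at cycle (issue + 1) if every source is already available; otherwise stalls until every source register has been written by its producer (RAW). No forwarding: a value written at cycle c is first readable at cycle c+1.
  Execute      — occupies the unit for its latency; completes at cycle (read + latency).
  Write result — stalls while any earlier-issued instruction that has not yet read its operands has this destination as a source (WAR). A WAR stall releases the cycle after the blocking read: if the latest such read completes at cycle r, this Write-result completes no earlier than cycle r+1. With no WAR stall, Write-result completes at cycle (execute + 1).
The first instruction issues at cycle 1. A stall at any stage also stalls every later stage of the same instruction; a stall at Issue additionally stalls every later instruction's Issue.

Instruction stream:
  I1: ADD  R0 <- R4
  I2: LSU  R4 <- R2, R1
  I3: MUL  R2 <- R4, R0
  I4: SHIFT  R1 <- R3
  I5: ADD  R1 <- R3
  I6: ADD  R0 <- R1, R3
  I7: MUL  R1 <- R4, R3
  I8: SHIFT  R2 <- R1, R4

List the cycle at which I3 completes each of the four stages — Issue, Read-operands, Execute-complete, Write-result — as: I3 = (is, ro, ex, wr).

I3 = (3, 6, 12, 13)

I1: IS=1 RO=2 EX=4 WR=5
I2: IS=2 RO=3 EX=4 WR=5
I3: IS=3 RO=6 EX=12 WR=13  [RAW R4: wait I2 write@5; RAW R0: wait I1 write@5]
I4: IS=4 RO=5 EX=6 WR=7
I5: IS=8 RO=9 EX=11 WR=12  [WAW R1: wait I4 write@7]
I6: IS=13 RO=14 EX=16 WR=17  [struct: ADD busy until I5 writes@12]
I7: IS=14 RO=15 EX=21 WR=22
I8: IS=15 RO=23 EX=24 WR=25  [RAW R1: wait I7 write@22]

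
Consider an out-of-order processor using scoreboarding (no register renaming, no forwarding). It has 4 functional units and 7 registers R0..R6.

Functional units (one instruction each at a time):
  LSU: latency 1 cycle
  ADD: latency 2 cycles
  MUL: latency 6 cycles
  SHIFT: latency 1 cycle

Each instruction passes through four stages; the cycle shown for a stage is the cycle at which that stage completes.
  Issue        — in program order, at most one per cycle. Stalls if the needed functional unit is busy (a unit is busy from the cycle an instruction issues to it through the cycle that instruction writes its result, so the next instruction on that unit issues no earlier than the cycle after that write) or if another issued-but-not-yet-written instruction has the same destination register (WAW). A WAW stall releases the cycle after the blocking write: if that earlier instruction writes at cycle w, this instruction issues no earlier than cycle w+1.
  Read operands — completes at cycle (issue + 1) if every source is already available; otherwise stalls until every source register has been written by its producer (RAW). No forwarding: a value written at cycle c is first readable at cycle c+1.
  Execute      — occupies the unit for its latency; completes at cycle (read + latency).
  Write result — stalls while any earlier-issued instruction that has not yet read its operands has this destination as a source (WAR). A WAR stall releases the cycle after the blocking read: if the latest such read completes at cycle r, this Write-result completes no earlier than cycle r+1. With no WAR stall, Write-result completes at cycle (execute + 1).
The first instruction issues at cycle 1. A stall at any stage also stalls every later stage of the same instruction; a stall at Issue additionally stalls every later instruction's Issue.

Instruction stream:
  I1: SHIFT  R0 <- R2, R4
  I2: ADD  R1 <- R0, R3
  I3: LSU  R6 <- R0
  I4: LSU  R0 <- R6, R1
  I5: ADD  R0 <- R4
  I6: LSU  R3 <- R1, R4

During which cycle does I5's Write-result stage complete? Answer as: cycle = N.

cycle = 16

  I1 | 1 | 2 | 3 | 4
  I2 | 2 | 5 | 7 | 8   RAW R0: wait I1 write@4
  I3 | 3 | 5 | 6 | 7   RAW R0: wait I1 write@4
  I4 | 8 | 9 | 10 | 11   struct: LSU busy until I3 writes@7
  I5 | 12 | 13 | 15 | 16   WAW R0: wait I4 write@11
  I6 | 13 | 14 | 15 | 16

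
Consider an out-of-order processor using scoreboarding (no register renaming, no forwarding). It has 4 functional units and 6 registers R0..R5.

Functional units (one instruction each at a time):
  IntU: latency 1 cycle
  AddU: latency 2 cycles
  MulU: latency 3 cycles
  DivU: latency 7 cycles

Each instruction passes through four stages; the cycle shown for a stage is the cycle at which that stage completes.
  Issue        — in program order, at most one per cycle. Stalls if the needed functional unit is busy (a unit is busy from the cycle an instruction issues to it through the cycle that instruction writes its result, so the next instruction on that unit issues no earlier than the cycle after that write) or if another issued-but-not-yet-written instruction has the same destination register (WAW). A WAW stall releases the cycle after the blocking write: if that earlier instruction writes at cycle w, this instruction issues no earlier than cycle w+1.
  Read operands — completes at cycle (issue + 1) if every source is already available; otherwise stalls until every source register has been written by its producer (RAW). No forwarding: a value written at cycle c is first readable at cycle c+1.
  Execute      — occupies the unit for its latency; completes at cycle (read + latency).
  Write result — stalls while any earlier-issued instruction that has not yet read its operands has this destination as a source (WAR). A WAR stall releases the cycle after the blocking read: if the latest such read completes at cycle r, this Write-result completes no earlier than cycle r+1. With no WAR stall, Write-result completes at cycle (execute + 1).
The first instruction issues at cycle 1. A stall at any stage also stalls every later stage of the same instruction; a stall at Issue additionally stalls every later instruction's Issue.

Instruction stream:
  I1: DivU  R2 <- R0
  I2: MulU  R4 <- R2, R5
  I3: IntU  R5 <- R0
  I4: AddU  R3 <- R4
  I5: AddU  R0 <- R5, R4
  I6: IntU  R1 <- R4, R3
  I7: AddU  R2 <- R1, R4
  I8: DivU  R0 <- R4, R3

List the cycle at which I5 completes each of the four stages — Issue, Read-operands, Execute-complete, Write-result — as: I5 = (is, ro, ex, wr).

c1: issue I1 (DivU)
c2: I1 read-ops · issue I2 (MulU)
c3: issue I3 (IntU)
c4: I3 read-ops · issue I4 (AddU)
c5: I3 finished on IntU
c9: I1 finished on DivU
c10: I1→R2
c11: I2 read-ops
c12: I3→R5
c14: I2 finished on MulU
c15: I2→R4
c16: I4 read-ops
c18: I4 finished on AddU
c19: I4→R3
c20: issue I5 (AddU)
c21: I5 read-ops · issue I6 (IntU)
c22: I6 read-ops
c23: I5 finished on AddU · I6 finished on IntU
c24: I5→R0 · I6→R1
c25: issue I7 (AddU)
c26: I7 read-ops · issue I8 (DivU)
c27: I8 read-ops
c28: I7 finished on AddU
c29: I7→R2
c34: I8 finished on DivU
c35: I8→R0

I5 = (20, 21, 23, 24)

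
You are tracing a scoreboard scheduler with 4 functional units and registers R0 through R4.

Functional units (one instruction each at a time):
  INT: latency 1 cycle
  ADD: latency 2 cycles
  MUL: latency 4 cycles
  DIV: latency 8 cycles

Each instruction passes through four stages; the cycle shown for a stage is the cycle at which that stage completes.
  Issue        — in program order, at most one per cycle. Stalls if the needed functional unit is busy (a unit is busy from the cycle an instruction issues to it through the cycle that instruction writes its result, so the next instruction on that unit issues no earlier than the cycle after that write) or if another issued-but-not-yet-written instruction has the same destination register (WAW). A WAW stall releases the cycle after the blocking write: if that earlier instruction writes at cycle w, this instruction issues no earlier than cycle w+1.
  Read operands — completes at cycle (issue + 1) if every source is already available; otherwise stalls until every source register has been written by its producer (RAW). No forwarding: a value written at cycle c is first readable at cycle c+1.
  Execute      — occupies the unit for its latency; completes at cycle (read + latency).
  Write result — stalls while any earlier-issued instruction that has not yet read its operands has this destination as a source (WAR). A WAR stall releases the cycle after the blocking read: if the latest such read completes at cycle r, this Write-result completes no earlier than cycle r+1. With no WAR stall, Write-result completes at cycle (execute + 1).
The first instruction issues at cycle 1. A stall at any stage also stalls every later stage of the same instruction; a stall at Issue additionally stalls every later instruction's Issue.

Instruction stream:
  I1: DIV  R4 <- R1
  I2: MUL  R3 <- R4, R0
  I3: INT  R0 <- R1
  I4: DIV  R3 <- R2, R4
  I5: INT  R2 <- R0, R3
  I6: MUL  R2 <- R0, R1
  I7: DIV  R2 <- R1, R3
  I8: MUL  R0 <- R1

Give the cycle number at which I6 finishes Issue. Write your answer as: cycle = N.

cycle = 32

c1: I1 dispatched to DIV
c2: I1 operands ready | I2 dispatched to MUL
c3: I3 dispatched to INT
c4: I3 operands ready
c5: I3 complete
c10: I1 complete
c11: R4←I1
c12: I2 operands ready
c13: R0←I3
c16: I2 complete
c17: R3←I2
c18: I4 dispatched to DIV
c19: I4 operands ready | I5 dispatched to INT
c27: I4 complete
c28: R3←I4
c29: I5 operands ready
c30: I5 complete
c31: R2←I5
c32: I6 dispatched to MUL
c33: I6 operands ready
c37: I6 complete
c38: R2←I6
c39: I7 dispatched to DIV
c40: I7 operands ready | I8 dispatched to MUL
c41: I8 operands ready
c45: I8 complete
c46: R0←I8
c48: I7 complete
c49: R2←I7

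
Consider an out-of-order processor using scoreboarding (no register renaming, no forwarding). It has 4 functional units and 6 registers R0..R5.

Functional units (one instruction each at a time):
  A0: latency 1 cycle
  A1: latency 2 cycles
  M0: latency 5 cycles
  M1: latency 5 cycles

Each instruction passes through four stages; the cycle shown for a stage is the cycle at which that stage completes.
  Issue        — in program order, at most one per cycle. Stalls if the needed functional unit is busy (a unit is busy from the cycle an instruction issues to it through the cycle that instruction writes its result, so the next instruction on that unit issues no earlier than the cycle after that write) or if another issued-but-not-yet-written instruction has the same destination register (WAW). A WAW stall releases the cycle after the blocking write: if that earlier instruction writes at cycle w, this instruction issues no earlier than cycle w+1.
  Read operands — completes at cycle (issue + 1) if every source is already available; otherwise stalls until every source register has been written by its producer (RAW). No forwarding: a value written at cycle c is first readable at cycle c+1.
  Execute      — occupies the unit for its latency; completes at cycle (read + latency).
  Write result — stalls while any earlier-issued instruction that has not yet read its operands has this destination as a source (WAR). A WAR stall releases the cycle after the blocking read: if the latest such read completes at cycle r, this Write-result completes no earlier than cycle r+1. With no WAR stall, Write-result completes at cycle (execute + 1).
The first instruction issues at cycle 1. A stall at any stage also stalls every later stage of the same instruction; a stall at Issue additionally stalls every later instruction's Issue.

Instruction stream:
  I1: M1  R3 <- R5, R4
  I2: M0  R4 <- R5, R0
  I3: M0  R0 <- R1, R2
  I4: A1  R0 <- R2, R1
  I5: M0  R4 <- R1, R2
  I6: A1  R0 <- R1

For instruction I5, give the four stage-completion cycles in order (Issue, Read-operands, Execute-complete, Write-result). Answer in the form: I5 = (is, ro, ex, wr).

  I1 | 1 | 2 | 7 | 8
  I2 | 2 | 3 | 8 | 9
  I3 | 10 | 11 | 16 | 17   struct: M0 busy until I2 writes@9
  I4 | 18 | 19 | 21 | 22   WAW R0: wait I3 write@17
  I5 | 19 | 20 | 25 | 26
  I6 | 23 | 24 | 26 | 27   struct: A1 busy until I4 writes@22

I5 = (19, 20, 25, 26)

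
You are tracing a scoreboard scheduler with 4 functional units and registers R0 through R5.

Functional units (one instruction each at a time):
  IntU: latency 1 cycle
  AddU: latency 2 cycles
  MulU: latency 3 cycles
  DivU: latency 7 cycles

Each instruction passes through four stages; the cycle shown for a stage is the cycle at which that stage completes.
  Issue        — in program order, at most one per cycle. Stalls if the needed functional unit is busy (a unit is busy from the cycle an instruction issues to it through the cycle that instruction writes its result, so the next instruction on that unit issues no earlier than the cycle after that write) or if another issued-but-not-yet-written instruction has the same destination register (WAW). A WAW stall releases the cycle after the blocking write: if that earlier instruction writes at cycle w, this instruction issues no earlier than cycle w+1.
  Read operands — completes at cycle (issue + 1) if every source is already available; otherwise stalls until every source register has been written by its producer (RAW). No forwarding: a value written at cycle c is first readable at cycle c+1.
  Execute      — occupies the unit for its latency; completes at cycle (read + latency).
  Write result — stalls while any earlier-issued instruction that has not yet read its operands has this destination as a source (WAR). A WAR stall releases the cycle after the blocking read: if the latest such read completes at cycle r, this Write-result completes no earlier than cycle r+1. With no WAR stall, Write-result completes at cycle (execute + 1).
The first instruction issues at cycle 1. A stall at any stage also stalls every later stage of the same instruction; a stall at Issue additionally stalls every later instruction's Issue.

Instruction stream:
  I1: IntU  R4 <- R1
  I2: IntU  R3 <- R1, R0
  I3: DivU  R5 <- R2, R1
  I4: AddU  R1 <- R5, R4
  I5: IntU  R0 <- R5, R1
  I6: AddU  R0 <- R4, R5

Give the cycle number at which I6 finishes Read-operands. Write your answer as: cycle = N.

cycle 1: I1 issues→IntU
cycle 2: I1 reads
cycle 3: I1 exec-done
cycle 4: I1 writes R4
cycle 5: I2 issues→IntU
cycle 6: I2 reads | I3 issues→DivU
cycle 7: I2 exec-done | I3 reads | I4 issues→AddU
cycle 8: I2 writes R3
cycle 9: I5 issues→IntU
cycle 14: I3 exec-done
cycle 15: I3 writes R5
cycle 16: I4 reads
cycle 18: I4 exec-done
cycle 19: I4 writes R1
cycle 20: I5 reads
cycle 21: I5 exec-done
cycle 22: I5 writes R0
cycle 23: I6 issues→AddU
cycle 24: I6 reads
cycle 26: I6 exec-done
cycle 27: I6 writes R0

cycle = 24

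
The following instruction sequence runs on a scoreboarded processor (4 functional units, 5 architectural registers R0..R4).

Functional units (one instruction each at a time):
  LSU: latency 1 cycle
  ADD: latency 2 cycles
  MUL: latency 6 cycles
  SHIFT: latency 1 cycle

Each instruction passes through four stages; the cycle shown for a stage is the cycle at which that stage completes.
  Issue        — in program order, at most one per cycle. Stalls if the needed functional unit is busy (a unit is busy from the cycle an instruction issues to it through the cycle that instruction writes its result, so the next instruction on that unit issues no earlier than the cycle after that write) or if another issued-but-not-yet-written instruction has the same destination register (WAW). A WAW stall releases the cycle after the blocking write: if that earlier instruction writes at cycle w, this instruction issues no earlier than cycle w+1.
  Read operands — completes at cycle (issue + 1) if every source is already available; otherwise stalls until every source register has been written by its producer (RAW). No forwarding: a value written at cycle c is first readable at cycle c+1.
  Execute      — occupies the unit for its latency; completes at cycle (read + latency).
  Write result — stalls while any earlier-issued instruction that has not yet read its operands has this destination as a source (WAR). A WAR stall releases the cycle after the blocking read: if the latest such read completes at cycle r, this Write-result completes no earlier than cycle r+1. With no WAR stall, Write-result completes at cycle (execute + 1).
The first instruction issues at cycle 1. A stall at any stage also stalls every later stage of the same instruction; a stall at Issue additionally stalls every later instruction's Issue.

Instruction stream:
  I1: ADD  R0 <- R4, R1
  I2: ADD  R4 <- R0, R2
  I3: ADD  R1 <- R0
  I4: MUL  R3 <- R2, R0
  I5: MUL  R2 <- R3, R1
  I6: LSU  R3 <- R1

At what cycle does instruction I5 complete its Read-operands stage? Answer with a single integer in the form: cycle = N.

I1  is:1  ro:2  ex:4  wr:5
I2  is:6  ro:7  ex:9  wr:10  — struct: ADD busy until I1 writes@5
I3  is:11  ro:12  ex:14  wr:15  — struct: ADD busy until I2 writes@10
I4  is:12  ro:13  ex:19  wr:20
I5  is:21  ro:22  ex:28  wr:29  — struct: MUL busy until I4 writes@20
I6  is:22  ro:23  ex:24  wr:25

cycle = 22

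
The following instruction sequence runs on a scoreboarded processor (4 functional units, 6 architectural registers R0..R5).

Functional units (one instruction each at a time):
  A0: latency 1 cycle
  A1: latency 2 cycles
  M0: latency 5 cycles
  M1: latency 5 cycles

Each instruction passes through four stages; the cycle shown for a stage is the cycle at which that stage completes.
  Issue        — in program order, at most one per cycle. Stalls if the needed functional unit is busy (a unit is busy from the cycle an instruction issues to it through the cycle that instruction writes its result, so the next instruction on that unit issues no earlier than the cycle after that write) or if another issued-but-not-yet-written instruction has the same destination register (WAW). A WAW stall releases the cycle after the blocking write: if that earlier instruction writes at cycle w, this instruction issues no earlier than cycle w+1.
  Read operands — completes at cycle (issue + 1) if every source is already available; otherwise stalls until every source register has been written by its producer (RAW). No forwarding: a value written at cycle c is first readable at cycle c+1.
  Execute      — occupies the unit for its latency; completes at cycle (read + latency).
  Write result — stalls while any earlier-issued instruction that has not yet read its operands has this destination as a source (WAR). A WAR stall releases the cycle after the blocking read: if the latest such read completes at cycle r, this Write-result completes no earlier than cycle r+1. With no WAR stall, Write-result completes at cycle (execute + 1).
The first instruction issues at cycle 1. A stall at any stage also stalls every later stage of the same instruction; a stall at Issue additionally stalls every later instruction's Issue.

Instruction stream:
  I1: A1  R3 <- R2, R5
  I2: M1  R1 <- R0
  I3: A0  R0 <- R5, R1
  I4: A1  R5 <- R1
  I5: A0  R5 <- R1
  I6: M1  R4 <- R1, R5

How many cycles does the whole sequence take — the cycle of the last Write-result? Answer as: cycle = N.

cycle = 24

I1  is:1  ro:2  ex:4  wr:5
I2  is:2  ro:3  ex:8  wr:9
I3  is:3  ro:10  ex:11  wr:12  — RAW R1: wait I2 write@9
I4  is:6  ro:10  ex:12  wr:13  — struct: A1 busy until I1 writes@5, RAW R1: wait I2 write@9
I5  is:14  ro:15  ex:16  wr:17  — WAW R5: wait I4 write@13
I6  is:15  ro:18  ex:23  wr:24  — RAW R5: wait I5 write@17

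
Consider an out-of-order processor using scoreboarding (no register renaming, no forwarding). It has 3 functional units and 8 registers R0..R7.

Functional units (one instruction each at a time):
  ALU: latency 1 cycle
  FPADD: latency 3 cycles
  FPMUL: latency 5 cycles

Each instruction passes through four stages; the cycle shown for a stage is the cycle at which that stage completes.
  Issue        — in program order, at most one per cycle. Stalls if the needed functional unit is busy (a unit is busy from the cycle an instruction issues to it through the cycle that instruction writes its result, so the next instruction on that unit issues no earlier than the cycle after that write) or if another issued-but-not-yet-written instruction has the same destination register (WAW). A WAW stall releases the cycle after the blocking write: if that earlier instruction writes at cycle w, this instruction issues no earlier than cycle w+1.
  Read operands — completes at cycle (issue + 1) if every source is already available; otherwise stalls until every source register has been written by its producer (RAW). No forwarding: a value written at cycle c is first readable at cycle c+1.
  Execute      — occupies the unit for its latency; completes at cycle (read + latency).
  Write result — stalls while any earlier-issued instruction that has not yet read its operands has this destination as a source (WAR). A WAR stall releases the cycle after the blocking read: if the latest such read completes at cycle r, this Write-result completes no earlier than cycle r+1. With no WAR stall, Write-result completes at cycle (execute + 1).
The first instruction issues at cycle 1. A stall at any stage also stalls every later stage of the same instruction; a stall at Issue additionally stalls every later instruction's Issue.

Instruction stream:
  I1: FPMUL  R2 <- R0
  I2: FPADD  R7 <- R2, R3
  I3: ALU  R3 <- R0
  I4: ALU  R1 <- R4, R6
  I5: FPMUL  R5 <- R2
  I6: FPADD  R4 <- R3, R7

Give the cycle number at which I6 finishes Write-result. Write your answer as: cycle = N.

[1] I1 issues→FPMUL
[2] I1 reads | I2 issues→FPADD
[3] I3 issues→ALU
[4] I3 reads
[5] I3 exec-done
[7] I1 exec-done
[8] I1 writes R2
[9] I2 reads
[10] I3 writes R3
[11] I4 issues→ALU
[12] I2 exec-done | I4 reads | I5 issues→FPMUL
[13] I2 writes R7 | I4 exec-done | I5 reads
[14] I4 writes R1 | I6 issues→FPADD
[15] I6 reads
[18] I5 exec-done | I6 exec-done
[19] I5 writes R5 | I6 writes R4

cycle = 19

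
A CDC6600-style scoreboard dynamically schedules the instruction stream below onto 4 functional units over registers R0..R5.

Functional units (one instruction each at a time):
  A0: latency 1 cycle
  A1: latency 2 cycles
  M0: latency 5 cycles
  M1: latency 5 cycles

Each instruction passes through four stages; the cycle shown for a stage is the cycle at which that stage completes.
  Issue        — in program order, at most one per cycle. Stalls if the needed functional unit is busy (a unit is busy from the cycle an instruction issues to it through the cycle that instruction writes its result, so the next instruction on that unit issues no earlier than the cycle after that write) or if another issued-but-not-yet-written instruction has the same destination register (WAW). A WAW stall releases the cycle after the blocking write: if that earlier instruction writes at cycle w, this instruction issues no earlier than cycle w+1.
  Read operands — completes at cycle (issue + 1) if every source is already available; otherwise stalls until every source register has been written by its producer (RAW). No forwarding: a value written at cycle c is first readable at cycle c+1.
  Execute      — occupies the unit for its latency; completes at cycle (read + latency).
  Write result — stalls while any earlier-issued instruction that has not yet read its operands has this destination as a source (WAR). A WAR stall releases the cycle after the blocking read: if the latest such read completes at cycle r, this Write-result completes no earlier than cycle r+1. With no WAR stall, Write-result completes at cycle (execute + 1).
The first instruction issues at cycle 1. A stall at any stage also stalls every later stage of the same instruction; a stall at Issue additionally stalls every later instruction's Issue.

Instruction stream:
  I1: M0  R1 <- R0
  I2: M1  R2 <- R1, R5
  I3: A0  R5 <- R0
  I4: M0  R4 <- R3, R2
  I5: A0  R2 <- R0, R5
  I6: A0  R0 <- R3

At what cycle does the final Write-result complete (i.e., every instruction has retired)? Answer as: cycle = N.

[1] issue I1 (M0)
[2] I1 read-ops | issue I2 (M1)
[3] issue I3 (A0)
[4] I3 read-ops
[5] I3 finished on A0
[7] I1 finished on M0
[8] I1→R1
[9] I2 read-ops | issue I4 (M0)
[10] I3→R5
[14] I2 finished on M1
[15] I2→R2
[16] I4 read-ops | issue I5 (A0)
[17] I5 read-ops
[18] I5 finished on A0
[19] I5→R2
[20] issue I6 (A0)
[21] I4 finished on M0 | I6 read-ops
[22] I4→R4 | I6 finished on A0
[23] I6→R0

cycle = 23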